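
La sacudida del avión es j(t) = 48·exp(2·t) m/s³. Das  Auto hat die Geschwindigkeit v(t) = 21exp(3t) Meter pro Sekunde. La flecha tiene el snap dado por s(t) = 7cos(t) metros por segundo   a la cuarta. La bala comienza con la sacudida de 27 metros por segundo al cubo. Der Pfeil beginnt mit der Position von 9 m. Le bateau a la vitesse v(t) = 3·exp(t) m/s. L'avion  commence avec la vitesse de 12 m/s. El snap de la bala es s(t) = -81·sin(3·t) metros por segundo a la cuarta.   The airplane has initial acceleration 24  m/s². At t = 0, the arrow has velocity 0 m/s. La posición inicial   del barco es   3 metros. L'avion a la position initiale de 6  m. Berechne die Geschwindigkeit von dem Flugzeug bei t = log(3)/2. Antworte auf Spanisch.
Debemos encontrar la integral de nuestra ecuación de la sacudida j(t) = 48·exp(2·t) 2 veces. La antiderivada de la sacudida es la aceleración. Usando a(0) = 24, obtenemos a(t) = 24·exp(2·t). Tomando ∫a(t)dt y aplicando v(0) = 12, encontramos v(t) = 12·exp(2·t). De la ecuación de la velocidad v(t) = 12·exp(2·t), sustituimos t = log(3)/2 para obtener v = 36.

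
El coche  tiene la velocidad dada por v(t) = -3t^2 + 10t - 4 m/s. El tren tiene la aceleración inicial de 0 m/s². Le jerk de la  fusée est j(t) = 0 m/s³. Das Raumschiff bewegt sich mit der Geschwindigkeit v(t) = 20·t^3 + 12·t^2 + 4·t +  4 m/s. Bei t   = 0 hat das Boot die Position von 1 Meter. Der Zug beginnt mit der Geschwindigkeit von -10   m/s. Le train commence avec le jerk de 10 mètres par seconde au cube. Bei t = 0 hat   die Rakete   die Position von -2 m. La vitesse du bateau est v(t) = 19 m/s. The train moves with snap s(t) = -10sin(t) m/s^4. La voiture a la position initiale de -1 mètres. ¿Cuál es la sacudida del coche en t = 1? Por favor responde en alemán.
Ausgehend von der Geschwindigkeit v(t) = -3·t^2 + 10·t - 4, nehmen wir 2 Ableitungen. Mit d/dt von v(t) finden wir a(t) = 10 - 6·t. Durch Ableiten von der Beschleunigung erhalten wir den Ruck: j(t) = -6. Wir haben den Ruck j(t) = -6. Durch Einsetzen von t = 1: j(1) = -6.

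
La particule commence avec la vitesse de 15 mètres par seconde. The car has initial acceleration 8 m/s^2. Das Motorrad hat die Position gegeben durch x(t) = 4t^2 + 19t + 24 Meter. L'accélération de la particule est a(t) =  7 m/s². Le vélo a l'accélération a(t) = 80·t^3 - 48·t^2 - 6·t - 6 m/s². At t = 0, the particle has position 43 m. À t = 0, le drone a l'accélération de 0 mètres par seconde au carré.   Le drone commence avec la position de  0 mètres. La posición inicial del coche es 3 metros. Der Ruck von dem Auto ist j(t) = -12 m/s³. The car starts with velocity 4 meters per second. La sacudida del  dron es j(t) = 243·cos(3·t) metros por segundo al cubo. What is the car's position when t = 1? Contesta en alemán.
Um dies zu lösen, müssen wir 3 Integrale unserer Gleichung für den Ruck j(t) = -12 finden. Die Stammfunktion von dem Ruck, mit a(0) = 8, ergibt die Beschleunigung: a(t) = 8 - 12·t. Mit ∫a(t)dt und Anwendung von v(0) = 4, finden wir v(t) = -6·t^2 + 8·t + 4. Die Stammfunktion von der Geschwindigkeit, mit x(0) = 3, ergibt die Position: x(t) = -2·t^3 + 4·t^2 + 4·t + 3. Mit x(t) = -2·t^3 + 4·t^2 + 4·t + 3 und Einsetzen von t = 1, finden wir x = 9.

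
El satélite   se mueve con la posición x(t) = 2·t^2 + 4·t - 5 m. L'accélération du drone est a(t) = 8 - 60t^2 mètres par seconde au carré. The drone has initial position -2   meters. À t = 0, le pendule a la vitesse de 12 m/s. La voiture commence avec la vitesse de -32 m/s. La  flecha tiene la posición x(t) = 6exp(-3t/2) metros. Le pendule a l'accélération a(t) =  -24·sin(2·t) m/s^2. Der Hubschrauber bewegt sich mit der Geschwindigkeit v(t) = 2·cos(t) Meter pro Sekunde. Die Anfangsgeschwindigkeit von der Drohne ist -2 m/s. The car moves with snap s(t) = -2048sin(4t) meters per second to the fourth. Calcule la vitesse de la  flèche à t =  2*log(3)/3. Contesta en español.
Para resolver esto, necesitamos tomar 1 derivada de nuestra ecuación de la posición x(t) = 6·exp(-3·t/2). La derivada de la posición da la velocidad: v(t) = -9·exp(-3·t/2). De la ecuación de la velocidad v(t) = -9·exp(-3·t/2), sustituimos t = 2*log(3)/3 para obtener v = -3.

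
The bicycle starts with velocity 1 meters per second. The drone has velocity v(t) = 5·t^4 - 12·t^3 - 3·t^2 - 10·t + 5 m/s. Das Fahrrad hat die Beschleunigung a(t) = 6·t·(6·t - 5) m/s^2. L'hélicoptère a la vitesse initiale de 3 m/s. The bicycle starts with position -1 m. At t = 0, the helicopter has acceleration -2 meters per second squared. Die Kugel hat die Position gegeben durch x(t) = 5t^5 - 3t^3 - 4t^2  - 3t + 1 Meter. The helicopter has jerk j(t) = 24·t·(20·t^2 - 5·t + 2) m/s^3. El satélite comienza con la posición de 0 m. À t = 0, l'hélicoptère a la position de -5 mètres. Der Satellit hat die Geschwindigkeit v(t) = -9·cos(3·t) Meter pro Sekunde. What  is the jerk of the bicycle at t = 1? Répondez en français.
Pour résoudre ceci, nous devons prendre 1 dérivée de notre équation de l'accélération a(t) = 6·t·(6·t - 5). En dérivant l'accélération, nous obtenons le jerk: j(t) = 72·t - 30. Nous avons le jerk j(t) = 72·t - 30. En substituant t = 1: j(1) = 42.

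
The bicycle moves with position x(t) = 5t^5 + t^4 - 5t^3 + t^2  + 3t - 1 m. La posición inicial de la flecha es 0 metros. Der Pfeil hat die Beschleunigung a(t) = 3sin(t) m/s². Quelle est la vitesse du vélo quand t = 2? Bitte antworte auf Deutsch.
Ausgehend von der Position x(t) = 5·t^5 + t^4 - 5·t^3 + t^2 + 3·t - 1, nehmen wir 1 Ableitung. Die Ableitung von der Position ergibt die Geschwindigkeit: v(t) = 25·t^4 + 4·t^3 - 15·t^2 + 2·t + 3. Wir haben die Geschwindigkeit v(t) = 25·t^4 + 4·t^3 - 15·t^2 + 2·t + 3. Durch Einsetzen von t = 2: v(2) = 379.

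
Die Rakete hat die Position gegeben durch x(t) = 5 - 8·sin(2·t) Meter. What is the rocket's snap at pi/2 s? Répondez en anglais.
To solve this, we need to take 4 derivatives of our position equation x(t) = 5 - 8·sin(2·t). Differentiating position, we get velocity: v(t) = -16·cos(2·t). Taking d/dt of v(t), we find a(t) = 32·sin(2·t). Taking d/dt of a(t), we find j(t) = 64·cos(2·t). Differentiating jerk, we get snap: s(t) = -128·sin(2·t). From the given snap equation s(t) = -128·sin(2·t), we substitute t = pi/2 to get s = 0.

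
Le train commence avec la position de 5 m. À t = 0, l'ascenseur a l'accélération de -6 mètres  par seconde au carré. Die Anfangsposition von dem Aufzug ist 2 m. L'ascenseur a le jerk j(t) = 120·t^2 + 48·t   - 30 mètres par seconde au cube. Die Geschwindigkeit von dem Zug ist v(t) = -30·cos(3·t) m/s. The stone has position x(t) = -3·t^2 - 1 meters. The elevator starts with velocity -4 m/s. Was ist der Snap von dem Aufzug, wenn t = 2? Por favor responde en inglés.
To solve this, we need to take 1 derivative of our jerk equation j(t) = 120·t^2 + 48·t - 30. The derivative of jerk gives snap: s(t) = 240·t + 48. From the given snap equation s(t) = 240·t + 48, we substitute t = 2 to get s = 528.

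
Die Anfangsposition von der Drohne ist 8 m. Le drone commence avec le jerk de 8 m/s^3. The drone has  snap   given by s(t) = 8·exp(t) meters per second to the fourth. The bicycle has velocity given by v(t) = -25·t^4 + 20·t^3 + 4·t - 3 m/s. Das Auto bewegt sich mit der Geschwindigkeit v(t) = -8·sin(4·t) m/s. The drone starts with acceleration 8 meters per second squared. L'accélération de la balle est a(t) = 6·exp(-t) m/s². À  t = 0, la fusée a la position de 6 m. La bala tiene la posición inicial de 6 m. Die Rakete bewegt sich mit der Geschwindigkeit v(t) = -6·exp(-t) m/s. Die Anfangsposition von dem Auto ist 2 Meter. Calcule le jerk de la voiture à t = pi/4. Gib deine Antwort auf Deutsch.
Wir müssen unsere Gleichung für die Geschwindigkeit v(t) = -8·sin(4·t) 2-mal ableiten. Mit d/dt von v(t) finden wir a(t) = -32·cos(4·t). Die Ableitung von der Beschleunigung ergibt den Ruck: j(t) = 128·sin(4·t). Mit j(t) = 128·sin(4·t) und Einsetzen von t = pi/4, finden wir j = 0.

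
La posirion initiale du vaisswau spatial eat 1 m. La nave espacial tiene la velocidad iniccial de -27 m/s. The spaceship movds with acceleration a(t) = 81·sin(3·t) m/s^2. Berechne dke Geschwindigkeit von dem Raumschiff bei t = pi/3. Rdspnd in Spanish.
Para resolver esto, necesitamos tomar 1 integral de nuestra ecuación de la aceleración a(t) = 81·sin(3·t). La antiderivada de la aceleración, con v(0) = -27, da la velocidad: v(t) = -27·cos(3·t). Usando v(t) = -27·cos(3·t) y sustituyendo t = pi/3, encontramos v = 27.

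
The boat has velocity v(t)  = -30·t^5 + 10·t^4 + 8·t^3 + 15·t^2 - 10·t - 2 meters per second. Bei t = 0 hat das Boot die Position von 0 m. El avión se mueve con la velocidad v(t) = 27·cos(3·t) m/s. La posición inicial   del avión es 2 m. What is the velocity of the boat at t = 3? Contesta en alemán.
Aus der Gleichung für die Geschwindigkeit v(t) = -30·t^5 + 10·t^4 + 8·t^3 + 15·t^2 - 10·t - 2, setzen wir t = 3 ein und erhalten v = -6161.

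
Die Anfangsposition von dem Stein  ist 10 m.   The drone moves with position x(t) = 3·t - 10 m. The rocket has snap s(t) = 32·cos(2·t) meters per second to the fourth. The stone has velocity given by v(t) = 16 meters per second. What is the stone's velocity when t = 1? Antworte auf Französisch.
En utilisant v(t) = 16 et en substituant t = 1, nous trouvons v = 16.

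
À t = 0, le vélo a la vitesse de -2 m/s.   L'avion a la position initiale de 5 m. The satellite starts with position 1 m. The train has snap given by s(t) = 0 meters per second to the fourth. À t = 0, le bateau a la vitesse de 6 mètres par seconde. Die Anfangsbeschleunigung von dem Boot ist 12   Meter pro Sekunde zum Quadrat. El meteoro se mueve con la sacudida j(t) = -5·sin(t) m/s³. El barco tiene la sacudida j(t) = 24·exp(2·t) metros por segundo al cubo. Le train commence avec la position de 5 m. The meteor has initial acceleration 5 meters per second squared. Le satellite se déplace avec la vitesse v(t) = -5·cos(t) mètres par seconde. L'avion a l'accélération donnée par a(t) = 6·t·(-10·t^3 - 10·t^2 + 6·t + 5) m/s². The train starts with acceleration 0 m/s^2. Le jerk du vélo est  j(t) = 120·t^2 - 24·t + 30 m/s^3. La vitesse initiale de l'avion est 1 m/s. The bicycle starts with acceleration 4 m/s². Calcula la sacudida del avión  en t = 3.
Para resolver esto, necesitamos tomar 1 derivada de nuestra ecuación de la aceleración a(t) = 6·t·(-10·t^3 - 10·t^2 + 6·t + 5). Derivando la aceleración, obtenemos la sacudida: j(t) = -60·t^3 - 60·t^2 + 6·t·(-30·t^2 - 20·t + 6) + 36·t + 30. De la ecuación de la sacudida j(t) = -60·t^3 - 60·t^2 + 6·t·(-30·t^2 - 20·t + 6) + 36·t + 30, sustituimos t = 3 para obtener j = -7854.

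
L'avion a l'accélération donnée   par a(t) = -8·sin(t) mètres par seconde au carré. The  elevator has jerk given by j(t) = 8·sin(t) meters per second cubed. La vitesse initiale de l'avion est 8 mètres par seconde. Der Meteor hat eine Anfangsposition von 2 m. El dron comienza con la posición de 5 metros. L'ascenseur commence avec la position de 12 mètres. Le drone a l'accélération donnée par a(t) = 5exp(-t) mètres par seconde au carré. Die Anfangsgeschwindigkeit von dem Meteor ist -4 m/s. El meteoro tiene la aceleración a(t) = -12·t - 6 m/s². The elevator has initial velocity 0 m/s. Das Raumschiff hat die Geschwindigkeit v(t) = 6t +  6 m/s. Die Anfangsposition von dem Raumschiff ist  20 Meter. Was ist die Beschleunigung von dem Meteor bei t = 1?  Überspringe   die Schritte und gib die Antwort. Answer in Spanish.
En t = 1, a = -18.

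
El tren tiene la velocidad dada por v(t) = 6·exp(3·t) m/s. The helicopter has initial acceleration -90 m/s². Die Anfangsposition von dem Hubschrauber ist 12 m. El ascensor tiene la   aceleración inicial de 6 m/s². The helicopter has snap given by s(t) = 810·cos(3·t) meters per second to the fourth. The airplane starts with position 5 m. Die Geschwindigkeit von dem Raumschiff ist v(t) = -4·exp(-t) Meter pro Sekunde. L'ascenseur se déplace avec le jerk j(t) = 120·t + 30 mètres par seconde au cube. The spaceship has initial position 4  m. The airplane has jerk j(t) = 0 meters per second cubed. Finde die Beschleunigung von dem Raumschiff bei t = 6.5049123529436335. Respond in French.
En partant de la vitesse v(t) = -4·exp(-t), nous prenons 1 dérivée. La dérivée de la vitesse donne l'accélération: a(t) = 4·exp(-t). De l'équation de l'accélération a(t) = 4·exp(-t), nous substituons t = 6.5049123529436335 pour obtenir a = 0.00598428751708057.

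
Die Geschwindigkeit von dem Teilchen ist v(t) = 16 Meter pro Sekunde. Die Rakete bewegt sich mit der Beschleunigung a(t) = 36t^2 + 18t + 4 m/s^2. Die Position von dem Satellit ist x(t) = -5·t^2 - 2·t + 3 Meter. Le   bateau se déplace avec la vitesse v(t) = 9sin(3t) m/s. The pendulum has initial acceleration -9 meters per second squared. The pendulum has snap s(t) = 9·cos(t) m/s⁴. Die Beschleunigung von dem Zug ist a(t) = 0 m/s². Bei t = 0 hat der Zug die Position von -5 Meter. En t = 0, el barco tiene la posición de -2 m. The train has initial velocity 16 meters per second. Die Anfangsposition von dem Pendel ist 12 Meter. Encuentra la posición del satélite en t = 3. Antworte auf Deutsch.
Wir haben die Position x(t) = -5·t^2 - 2·t + 3. Durch Einsetzen von t = 3: x(3) = -48.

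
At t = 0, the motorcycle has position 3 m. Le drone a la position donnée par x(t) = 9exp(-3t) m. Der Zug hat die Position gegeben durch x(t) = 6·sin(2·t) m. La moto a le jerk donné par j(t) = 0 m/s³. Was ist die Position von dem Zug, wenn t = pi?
Mit x(t) = 6·sin(2·t) und Einsetzen von t = pi, finden wir x = 0.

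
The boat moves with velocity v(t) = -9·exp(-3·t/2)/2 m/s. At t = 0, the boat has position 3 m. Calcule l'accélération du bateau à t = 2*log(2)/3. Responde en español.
Partiendo de la velocidad v(t) = -9·exp(-3·t/2)/2, tomamos 1 derivada. Derivando la velocidad, obtenemos la aceleración: a(t) = 27·exp(-3·t/2)/4. Usando a(t) = 27·exp(-3·t/2)/4 y sustituyendo t = 2*log(2)/3, encontramos a = 27/8.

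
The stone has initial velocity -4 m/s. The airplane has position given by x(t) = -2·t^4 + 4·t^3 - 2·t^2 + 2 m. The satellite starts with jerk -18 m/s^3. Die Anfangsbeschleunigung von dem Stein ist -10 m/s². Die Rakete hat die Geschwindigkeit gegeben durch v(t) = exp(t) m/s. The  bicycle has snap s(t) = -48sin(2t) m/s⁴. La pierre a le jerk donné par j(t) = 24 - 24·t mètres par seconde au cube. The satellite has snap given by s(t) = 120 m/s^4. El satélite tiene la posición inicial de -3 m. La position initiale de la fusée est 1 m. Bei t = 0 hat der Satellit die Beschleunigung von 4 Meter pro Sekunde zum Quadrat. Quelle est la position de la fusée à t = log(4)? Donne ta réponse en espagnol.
Partiendo de la velocidad v(t) = exp(t), tomamos 1 antiderivada. La antiderivada de la velocidad es la posición. Usando x(0) = 1, obtenemos x(t) = exp(t). Usando x(t) = exp(t) y sustituyendo t = log(4), encontramos x = 4.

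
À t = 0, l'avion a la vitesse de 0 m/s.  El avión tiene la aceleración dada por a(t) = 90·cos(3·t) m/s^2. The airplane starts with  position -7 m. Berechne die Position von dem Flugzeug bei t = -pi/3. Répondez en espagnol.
Necesitamos integrar nuestra ecuación de la aceleración a(t) = 90·cos(3·t) 2 veces. La integral de la aceleración, con v(0) = 0, da la velocidad: v(t) = 30·sin(3·t). La antiderivada de la velocidad es la posición. Usando x(0) = -7, obtenemos x(t) = 3 - 10·cos(3·t). Usando x(t) = 3 - 10·cos(3·t) y sustituyendo t = -pi/3, encontramos x = 13.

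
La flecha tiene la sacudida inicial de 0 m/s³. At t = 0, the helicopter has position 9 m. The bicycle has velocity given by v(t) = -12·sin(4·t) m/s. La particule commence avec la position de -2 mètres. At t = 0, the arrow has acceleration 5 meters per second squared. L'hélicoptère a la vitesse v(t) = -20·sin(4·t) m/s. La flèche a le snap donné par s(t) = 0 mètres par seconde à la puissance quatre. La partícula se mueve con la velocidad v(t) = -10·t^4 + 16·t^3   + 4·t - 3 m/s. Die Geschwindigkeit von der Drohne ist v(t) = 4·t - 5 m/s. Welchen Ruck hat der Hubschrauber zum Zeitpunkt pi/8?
Wir müssen unsere Gleichung für die Geschwindigkeit v(t) = -20·sin(4·t) 2-mal ableiten. Mit d/dt von v(t) finden wir a(t) = -80·cos(4·t). Die Ableitung von der Beschleunigung ergibt den Ruck: j(t) = 320·sin(4·t). Mit j(t) = 320·sin(4·t) und Einsetzen von t = pi/8, finden wir j = 320.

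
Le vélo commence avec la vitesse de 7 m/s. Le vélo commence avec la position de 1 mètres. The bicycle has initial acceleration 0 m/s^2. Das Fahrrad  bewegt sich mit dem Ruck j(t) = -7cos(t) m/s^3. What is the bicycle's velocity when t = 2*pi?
We need to integrate our jerk equation j(t) = -7·cos(t) 2 times. The integral of jerk is acceleration. Using a(0) = 0, we get a(t) = -7·sin(t). The integral of acceleration is velocity. Using v(0) = 7, we get v(t) = 7·cos(t). From the given velocity equation v(t) = 7·cos(t), we substitute t = 2*pi to get v = 7.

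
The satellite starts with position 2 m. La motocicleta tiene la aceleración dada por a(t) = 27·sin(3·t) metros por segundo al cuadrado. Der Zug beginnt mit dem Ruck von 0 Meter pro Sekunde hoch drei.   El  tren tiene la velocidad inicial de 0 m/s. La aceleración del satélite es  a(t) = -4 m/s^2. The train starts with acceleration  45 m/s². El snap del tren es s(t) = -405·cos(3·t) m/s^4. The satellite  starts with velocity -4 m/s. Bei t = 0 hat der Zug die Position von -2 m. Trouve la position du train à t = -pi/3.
En partant du snap s(t) = -405·cos(3·t), nous prenons 4 primitives. L'intégrale du snap, avec j(0) = 0, donne le jerk: j(t) = -135·sin(3·t). En prenant ∫j(t)dt et en appliquant a(0) = 45, nous trouvons a(t) = 45·cos(3·t). En prenant ∫a(t)dt et en appliquant v(0) = 0, nous trouvons v(t) = 15·sin(3·t). En prenant ∫v(t)dt et en appliquant x(0) = -2, nous trouvons x(t) = 3 - 5·cos(3·t). En utilisant x(t) = 3 - 5·cos(3·t) et en substituant t = -pi/3, nous trouvons x = 8.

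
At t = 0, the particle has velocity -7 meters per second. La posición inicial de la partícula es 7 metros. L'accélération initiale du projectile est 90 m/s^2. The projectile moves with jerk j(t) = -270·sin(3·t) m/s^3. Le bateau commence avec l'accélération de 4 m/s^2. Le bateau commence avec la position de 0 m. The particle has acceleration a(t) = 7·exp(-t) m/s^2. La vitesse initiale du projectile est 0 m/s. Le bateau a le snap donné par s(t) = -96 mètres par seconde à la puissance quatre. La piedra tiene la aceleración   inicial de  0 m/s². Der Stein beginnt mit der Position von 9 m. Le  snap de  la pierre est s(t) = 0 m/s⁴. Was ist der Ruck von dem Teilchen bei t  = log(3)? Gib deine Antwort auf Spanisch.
Debemos derivar nuestra ecuación de la aceleración a(t) = 7·exp(-t) 1 vez. La derivada de la aceleración da la sacudida: j(t) = -7·exp(-t). Tenemos la sacudida j(t) = -7·exp(-t). Sustituyendo t = log(3): j(log(3)) = -7/3.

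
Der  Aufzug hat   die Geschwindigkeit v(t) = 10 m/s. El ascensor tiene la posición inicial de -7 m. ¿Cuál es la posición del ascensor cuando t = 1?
Debemos encontrar la antiderivada de nuestra ecuación de la velocidad v(t) = 10 1 vez. La antiderivada de la velocidad es la posición. Usando x(0) = -7, obtenemos x(t) = 10·t - 7. Usando x(t) = 10·t - 7 y sustituyendo t = 1, encontramos x = 3.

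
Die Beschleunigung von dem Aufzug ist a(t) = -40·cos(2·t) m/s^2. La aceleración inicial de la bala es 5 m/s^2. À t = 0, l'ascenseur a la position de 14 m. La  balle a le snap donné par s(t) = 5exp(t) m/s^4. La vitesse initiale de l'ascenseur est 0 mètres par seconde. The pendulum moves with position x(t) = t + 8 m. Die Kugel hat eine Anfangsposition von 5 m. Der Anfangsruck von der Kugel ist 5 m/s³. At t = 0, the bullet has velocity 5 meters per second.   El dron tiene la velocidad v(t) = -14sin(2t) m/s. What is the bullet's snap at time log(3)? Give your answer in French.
Nous avons le snap s(t) = 5·exp(t). En substituant t = log(3): s(log(3)) = 15.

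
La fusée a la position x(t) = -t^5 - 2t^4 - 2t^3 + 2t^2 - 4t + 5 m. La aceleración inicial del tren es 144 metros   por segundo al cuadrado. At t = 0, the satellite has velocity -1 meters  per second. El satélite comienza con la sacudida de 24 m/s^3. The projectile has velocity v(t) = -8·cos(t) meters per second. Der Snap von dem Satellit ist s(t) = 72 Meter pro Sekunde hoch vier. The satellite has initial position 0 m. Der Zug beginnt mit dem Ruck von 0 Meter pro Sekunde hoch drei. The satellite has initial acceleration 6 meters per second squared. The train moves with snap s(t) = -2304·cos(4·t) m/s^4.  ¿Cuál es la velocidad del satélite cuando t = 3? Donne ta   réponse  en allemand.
Um dies zu lösen, müssen wir 3 Integrale unserer Gleichung für den Snap s(t) = 72 finden. Mit ∫s(t)dt und Anwendung von j(0) = 24, finden wir j(t) = 72·t + 24. Mit ∫j(t)dt und Anwendung von a(0) = 6, finden wir a(t) = 36·t^2 + 24·t + 6. Mit ∫a(t)dt und Anwendung von v(0) = -1, finden wir v(t) = 12·t^3 + 12·t^2 + 6·t - 1. Wir haben die Geschwindigkeit v(t) = 12·t^3 + 12·t^2 + 6·t - 1. Durch Einsetzen von t = 3: v(3) = 449.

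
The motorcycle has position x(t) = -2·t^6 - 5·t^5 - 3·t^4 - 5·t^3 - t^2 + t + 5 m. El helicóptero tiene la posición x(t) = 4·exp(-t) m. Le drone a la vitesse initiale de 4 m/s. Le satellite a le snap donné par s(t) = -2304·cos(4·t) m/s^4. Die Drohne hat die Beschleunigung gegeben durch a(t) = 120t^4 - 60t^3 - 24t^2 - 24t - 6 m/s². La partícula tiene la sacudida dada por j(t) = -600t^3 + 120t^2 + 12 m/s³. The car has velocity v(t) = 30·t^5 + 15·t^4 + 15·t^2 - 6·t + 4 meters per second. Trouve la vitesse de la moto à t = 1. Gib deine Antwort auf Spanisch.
Debemos derivar nuestra ecuación de la posición x(t) = -2·t^6 - 5·t^5 - 3·t^4 - 5·t^3 - t^2 + t + 5 1 vez. La derivada de la posición da la velocidad: v(t) = -12·t^5 - 25·t^4 - 12·t^3 - 15·t^2 - 2·t + 1. Usando v(t) = -12·t^5 - 25·t^4 - 12·t^3 - 15·t^2 - 2·t + 1 y sustituyendo t = 1, encontramos v = -65.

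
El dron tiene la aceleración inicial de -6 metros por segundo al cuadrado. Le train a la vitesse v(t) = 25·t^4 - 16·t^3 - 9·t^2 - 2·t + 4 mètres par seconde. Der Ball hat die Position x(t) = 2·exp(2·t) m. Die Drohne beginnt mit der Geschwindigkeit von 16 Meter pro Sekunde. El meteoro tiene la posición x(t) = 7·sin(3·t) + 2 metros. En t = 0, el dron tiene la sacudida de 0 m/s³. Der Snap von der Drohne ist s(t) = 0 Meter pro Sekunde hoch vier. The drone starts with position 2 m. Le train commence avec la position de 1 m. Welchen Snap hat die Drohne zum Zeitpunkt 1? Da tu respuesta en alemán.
Wir haben den Snap s(t) = 0. Durch Einsetzen von t = 1: s(1) = 0.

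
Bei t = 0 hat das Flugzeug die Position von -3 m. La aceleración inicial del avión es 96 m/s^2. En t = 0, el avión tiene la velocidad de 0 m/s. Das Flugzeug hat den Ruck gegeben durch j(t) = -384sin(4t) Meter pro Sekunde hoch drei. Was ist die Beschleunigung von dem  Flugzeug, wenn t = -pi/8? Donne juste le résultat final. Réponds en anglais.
At t = -pi/8, a = 0.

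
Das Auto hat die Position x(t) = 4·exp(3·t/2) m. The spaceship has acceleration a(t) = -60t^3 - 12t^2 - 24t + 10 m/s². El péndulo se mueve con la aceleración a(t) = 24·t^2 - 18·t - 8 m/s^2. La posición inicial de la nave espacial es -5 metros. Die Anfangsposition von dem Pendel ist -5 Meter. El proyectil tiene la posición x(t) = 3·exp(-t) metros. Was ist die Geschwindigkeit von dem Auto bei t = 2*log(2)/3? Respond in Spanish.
Debemos derivar nuestra ecuación de la posición x(t) = 4·exp(3·t/2) 1 vez. Tomando d/dt de x(t), encontramos v(t) = 6·exp(3·t/2). Tenemos la velocidad v(t) = 6·exp(3·t/2). Sustituyendo t = 2*log(2)/3: v(2*log(2)/3) = 12.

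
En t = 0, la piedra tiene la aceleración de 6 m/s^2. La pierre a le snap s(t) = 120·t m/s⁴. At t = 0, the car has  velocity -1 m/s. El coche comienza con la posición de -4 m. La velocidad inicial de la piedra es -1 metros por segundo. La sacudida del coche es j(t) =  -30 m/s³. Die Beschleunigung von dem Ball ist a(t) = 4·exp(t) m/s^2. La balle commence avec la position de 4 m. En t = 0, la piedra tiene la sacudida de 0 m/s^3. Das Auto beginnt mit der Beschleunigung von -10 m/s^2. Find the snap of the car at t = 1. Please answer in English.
Starting from jerk j(t) = -30, we take 1 derivative. The derivative of jerk gives snap: s(t) = 0. We have snap s(t) = 0. Substituting t = 1: s(1) = 0.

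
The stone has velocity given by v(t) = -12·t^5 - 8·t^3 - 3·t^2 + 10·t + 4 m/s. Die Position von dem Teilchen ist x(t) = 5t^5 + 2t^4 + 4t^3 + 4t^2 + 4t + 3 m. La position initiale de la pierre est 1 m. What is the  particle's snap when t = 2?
Starting from position x(t) = 5·t^5 + 2·t^4 + 4·t^3 + 4·t^2 + 4·t + 3, we take 4 derivatives. The derivative of position gives velocity: v(t) = 25·t^4 + 8·t^3 + 12·t^2 + 8·t + 4. The derivative of velocity gives acceleration: a(t) = 100·t^3 + 24·t^2 + 24·t + 8. Differentiating acceleration, we get jerk: j(t) = 300·t^2 + 48·t + 24. The derivative of jerk gives snap: s(t) = 600·t + 48. Using s(t) = 600·t + 48 and substituting t = 2, we find s = 1248.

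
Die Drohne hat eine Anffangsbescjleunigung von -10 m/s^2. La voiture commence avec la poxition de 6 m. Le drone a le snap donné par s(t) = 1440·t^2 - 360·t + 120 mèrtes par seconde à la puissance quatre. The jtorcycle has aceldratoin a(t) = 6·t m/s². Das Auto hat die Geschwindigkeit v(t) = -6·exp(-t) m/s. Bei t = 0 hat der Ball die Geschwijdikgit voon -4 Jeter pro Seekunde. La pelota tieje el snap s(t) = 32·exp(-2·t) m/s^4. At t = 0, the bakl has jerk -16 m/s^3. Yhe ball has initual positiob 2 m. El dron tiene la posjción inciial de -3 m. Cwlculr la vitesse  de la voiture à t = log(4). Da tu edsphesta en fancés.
Nous avons la vitesse v(t) = -6·exp(-t). En substituant t = log(4): v(log(4)) = -3/2.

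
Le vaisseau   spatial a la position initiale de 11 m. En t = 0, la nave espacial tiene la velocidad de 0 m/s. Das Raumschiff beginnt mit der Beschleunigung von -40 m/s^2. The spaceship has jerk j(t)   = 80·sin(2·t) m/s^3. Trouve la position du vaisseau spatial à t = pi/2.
Nous devons intégrer notre équation du jerk j(t) = 80·sin(2·t) 3 fois. L'intégrale du jerk est l'accélération. En utilisant a(0) = -40, nous obtenons a(t) = -40·cos(2·t). En intégrant l'accélération et en utilisant la condition initiale v(0) = 0, nous obtenons v(t) = -20·sin(2·t). En intégrant la vitesse et en utilisant la condition initiale x(0) = 11, nous obtenons x(t) = 10·cos(2·t) + 1. De l'équation de la position x(t) = 10·cos(2·t) + 1, nous substituons t = pi/2 pour obtenir x = -9.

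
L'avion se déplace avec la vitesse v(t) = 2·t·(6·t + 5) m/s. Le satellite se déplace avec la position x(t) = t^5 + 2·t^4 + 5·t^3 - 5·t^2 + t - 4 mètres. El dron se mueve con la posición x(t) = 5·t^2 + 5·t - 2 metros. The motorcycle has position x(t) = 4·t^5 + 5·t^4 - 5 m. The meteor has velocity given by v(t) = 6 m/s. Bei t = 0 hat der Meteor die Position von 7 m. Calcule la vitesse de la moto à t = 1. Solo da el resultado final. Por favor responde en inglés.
The velocity at t = 1 is v = 40.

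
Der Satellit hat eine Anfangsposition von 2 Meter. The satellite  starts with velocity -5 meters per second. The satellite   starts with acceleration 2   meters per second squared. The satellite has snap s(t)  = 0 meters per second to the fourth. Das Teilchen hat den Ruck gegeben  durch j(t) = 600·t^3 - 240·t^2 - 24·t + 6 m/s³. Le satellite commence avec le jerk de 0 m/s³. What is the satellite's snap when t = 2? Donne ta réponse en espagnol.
De la ecuación del snap s(t) = 0, sustituimos t = 2 para obtener s = 0.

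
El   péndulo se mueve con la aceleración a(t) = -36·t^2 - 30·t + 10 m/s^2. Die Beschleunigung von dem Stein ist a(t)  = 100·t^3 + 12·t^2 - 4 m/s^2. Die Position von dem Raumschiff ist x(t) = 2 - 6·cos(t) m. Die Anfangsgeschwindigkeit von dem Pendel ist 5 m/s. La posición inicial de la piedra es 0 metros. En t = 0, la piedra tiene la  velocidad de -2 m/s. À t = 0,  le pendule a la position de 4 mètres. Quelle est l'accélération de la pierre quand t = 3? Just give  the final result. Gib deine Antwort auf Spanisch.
La respuesta es 2804.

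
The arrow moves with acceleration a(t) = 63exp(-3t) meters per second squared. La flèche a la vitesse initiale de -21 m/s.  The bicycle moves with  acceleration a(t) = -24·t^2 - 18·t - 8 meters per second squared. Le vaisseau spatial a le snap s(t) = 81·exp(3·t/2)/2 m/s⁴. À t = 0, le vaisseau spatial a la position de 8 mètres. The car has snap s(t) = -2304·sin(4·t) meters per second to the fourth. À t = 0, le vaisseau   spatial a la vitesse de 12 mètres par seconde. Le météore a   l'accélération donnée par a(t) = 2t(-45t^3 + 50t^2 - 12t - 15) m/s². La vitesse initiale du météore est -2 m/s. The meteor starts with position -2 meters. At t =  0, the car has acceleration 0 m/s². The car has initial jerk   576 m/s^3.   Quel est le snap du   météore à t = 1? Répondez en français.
Pour résoudre ceci, nous devons prendre 2 dérivées de notre équation de l'accélération a(t) = 2·t·(-45·t^3 + 50·t^2 - 12·t - 15). La dérivée de l'accélération donne le jerk: j(t) = -90·t^3 + 100·t^2 + 2·t·(-135·t^2 + 100·t - 12) - 24·t - 30. En prenant d/dt de j(t), nous trouvons s(t) = -540·t^2 + 2·t·(100 - 270·t) + 400·t - 48. En utilisant s(t) = -540·t^2 + 2·t·(100 - 270·t) + 400·t - 48 et en substituant t = 1, nous trouvons s = -528.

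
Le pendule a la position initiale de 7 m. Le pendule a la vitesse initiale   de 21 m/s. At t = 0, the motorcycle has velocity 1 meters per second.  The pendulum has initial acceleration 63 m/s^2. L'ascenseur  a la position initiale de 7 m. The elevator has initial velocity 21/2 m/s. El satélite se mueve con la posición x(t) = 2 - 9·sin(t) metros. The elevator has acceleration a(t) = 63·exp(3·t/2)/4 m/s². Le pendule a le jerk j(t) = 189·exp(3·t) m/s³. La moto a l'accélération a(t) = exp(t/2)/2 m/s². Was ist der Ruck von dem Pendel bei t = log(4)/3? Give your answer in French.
Nous avons le jerk j(t) = 189·exp(3·t). En substituant t = log(4)/3: j(log(4)/3) = 756.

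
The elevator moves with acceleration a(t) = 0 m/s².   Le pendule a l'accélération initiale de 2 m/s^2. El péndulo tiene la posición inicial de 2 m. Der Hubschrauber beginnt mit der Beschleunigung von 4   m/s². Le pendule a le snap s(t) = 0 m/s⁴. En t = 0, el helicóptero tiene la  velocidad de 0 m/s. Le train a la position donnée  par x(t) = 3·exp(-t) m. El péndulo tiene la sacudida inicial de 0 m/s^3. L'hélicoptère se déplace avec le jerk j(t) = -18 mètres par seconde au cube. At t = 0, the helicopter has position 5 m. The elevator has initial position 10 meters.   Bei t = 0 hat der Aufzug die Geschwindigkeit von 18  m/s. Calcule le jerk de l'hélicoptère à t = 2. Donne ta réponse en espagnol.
Usando j(t) = -18 y sustituyendo t = 2, encontramos j = -18.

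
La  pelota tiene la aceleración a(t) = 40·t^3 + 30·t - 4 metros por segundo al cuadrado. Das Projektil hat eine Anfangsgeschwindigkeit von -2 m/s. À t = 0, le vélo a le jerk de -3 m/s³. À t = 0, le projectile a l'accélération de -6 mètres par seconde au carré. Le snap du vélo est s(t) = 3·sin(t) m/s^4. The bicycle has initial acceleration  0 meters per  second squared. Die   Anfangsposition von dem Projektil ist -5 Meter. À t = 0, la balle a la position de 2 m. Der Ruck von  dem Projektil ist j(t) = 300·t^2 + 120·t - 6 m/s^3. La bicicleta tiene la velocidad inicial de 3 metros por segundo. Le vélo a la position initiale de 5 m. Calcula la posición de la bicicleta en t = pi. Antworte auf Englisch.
To solve this, we need to take 4 antiderivatives of our snap equation s(t) = 3·sin(t). Integrating snap and using the initial condition j(0) = -3, we get j(t) = -3·cos(t). Finding the antiderivative of j(t) and using a(0) = 0: a(t) = -3·sin(t). Taking ∫a(t)dt and applying v(0) = 3, we find v(t) = 3·cos(t). Finding the integral of v(t) and using x(0) = 5: x(t) = 3·sin(t) + 5. From the given position equation x(t) = 3·sin(t) + 5, we substitute t = pi to get x = 5.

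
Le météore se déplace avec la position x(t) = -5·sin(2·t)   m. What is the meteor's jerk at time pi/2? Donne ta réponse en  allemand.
Ausgehend von der Position x(t) = -5·sin(2·t), nehmen wir 3 Ableitungen. Durch Ableiten von der Position erhalten wir die Geschwindigkeit: v(t) = -10·cos(2·t). Die Ableitung von der Geschwindigkeit ergibt die Beschleunigung: a(t) = 20·sin(2·t). Durch Ableiten von der Beschleunigung erhalten wir den Ruck: j(t) = 40·cos(2·t). Mit j(t) = 40·cos(2·t) und Einsetzen von t = pi/2, finden wir j = -40.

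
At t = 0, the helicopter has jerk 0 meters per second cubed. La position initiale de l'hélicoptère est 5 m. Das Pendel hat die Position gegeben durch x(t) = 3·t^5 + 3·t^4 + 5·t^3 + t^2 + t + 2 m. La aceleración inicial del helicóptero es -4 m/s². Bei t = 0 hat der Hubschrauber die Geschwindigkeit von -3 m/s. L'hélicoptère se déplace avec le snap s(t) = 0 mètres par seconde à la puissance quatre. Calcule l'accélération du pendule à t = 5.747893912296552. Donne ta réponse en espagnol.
Partiendo de la posición x(t) = 3·t^5 + 3·t^4 + 5·t^3 + t^2 + t + 2, tomamos 2 derivadas. Tomando d/dt de x(t), encontramos v(t) = 15·t^4 + 12·t^3 + 15·t^2 + 2·t + 1. Tomando d/dt de v(t), encontramos a(t) = 60·t^3 + 36·t^2 + 30·t + 2. De la ecuación de la aceleración a(t) = 60·t^3 + 36·t^2 + 30·t + 2, sustituimos t = 5.747893912296552 para obtener a = 12757.8482925874.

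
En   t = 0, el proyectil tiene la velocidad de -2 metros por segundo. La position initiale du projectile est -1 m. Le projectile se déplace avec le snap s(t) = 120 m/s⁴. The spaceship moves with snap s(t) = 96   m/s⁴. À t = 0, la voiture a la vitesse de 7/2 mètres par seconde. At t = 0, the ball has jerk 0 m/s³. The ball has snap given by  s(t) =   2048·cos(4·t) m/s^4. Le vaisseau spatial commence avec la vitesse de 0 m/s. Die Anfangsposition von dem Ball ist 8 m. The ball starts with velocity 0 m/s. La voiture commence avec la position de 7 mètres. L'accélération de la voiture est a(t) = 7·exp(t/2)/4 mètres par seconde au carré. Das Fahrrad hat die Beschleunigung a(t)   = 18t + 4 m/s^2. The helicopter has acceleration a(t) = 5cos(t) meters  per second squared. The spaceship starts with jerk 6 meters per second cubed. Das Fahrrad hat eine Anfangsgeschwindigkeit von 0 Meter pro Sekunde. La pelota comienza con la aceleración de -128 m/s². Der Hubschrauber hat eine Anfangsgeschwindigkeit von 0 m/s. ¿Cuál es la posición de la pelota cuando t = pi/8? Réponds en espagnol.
Partiendo del snap s(t) = 2048·cos(4·t), tomamos 4 antiderivadas. Tomando ∫s(t)dt y aplicando j(0) = 0, encontramos j(t) = 512·sin(4·t). Integrando la sacudida y usando la condición inicial a(0) = -128, obtenemos a(t) = -128·cos(4·t). La integral de la aceleración, con v(0) = 0, da la velocidad: v(t) = -32·sin(4·t). Tomando ∫v(t)dt y aplicando x(0) = 8, encontramos x(t) = 8·cos(4·t). Tenemos la posición x(t) = 8·cos(4·t). Sustituyendo t = pi/8: x(pi/8) = 0.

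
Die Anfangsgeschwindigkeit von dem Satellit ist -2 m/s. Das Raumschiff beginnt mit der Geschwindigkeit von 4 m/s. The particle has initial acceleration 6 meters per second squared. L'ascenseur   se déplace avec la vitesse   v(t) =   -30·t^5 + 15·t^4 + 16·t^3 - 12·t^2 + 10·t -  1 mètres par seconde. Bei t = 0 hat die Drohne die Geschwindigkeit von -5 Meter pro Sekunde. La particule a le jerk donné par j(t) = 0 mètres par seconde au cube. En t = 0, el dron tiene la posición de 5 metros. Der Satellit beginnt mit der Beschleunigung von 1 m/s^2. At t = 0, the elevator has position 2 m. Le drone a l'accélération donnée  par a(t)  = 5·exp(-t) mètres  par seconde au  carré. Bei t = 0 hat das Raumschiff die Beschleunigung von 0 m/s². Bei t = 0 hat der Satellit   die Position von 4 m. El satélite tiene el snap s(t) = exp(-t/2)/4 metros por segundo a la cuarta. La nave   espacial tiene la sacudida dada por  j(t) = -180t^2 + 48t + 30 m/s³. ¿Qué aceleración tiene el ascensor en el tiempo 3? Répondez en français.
Nous devons dériver notre équation de la vitesse v(t) = -30·t^5 + 15·t^4 + 16·t^3 - 12·t^2 + 10·t - 1 1 fois. La dérivée de la vitesse donne l'accélération: a(t) = -150·t^4 + 60·t^3 + 48·t^2 - 24·t + 10. Nous avons l'accélération a(t) = -150·t^4 + 60·t^3 + 48·t^2 - 24·t + 10. En substituant t = 3: a(3) = -10160.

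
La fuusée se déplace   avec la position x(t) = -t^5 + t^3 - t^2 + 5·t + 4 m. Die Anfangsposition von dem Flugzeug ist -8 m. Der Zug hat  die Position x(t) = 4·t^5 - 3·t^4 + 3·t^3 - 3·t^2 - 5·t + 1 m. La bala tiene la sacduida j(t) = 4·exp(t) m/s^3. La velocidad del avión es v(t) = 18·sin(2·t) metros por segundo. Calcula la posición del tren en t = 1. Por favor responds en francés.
De l'équation de la position x(t) = 4·t^5 - 3·t^4 + 3·t^3 - 3·t^2 - 5·t + 1, nous substituons t = 1 pour obtenir x = -3.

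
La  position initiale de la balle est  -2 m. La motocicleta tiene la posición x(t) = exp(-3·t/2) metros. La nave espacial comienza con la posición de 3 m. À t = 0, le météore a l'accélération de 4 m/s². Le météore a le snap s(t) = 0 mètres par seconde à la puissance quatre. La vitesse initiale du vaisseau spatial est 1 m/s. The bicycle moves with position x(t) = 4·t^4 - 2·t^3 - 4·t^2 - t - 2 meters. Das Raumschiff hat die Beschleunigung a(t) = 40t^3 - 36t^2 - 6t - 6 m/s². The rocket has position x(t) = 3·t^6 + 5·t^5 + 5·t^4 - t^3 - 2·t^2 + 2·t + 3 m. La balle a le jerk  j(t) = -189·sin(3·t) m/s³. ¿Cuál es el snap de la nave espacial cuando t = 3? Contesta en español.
Para resolver esto, necesitamos tomar 2 derivadas de nuestra ecuación de la aceleración a(t) = 40·t^3 - 36·t^2 - 6·t - 6. Tomando d/dt de a(t), encontramos j(t) = 120·t^2 - 72·t - 6. Tomando d/dt de j(t), encontramos s(t) = 240·t - 72. Usando s(t) = 240·t - 72 y sustituyendo t = 3, encontramos s = 648.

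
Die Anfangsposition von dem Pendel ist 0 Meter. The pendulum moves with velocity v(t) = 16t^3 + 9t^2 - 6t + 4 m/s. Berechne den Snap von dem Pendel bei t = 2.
Um dies zu lösen, müssen wir 3 Ableitungen unserer Gleichung für die Geschwindigkeit v(t) = 16·t^3 + 9·t^2 - 6·t + 4 nehmen. Mit d/dt von v(t) finden wir a(t) = 48·t^2 + 18·t - 6. Die Ableitung von der Beschleunigung ergibt den Ruck: j(t) = 96·t + 18. Die Ableitung von dem Ruck ergibt den Snap: s(t) = 96. Mit s(t) = 96 und Einsetzen von t = 2, finden wir s = 96.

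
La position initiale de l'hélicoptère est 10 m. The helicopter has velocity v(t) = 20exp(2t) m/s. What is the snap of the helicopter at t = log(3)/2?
To solve this, we need to take 3 derivatives of our velocity equation v(t) = 20·exp(2·t). Differentiating velocity, we get acceleration: a(t) = 40·exp(2·t). The derivative of acceleration gives jerk: j(t) = 80·exp(2·t). Taking d/dt of j(t), we find s(t) = 160·exp(2·t). Using s(t) = 160·exp(2·t) and substituting t = log(3)/2, we find s = 480.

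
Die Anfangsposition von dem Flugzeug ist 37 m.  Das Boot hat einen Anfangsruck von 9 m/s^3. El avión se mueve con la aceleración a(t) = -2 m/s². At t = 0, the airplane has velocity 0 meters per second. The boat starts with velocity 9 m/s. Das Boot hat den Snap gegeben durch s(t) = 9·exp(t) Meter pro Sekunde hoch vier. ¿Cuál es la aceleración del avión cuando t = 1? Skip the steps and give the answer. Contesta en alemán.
Die Beschleunigung bei t = 1 ist a = -2.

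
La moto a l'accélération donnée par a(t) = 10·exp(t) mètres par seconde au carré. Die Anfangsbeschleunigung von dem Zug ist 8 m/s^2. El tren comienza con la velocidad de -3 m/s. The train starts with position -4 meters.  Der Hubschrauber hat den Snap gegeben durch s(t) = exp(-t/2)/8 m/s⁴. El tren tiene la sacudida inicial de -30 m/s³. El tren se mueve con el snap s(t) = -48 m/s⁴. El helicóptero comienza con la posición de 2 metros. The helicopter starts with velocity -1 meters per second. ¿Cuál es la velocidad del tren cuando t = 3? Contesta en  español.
Para resolver esto, necesitamos tomar 3 integrales de nuestra ecuación del snap s(t) = -48. Integrando el snap y usando la condición inicial j(0) = -30, obtenemos j(t) = -48·t - 30. Integrando la sacudida y usando la condición inicial a(0) = 8, obtenemos a(t) = -24·t^2 - 30·t + 8. La antiderivada de la aceleración es la velocidad. Usando v(0) = -3, obtenemos v(t) = -8·t^3 - 15·t^2 + 8·t - 3. Tenemos la velocidad v(t) = -8·t^3 - 15·t^2 + 8·t - 3. Sustituyendo t = 3: v(3) = -330.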